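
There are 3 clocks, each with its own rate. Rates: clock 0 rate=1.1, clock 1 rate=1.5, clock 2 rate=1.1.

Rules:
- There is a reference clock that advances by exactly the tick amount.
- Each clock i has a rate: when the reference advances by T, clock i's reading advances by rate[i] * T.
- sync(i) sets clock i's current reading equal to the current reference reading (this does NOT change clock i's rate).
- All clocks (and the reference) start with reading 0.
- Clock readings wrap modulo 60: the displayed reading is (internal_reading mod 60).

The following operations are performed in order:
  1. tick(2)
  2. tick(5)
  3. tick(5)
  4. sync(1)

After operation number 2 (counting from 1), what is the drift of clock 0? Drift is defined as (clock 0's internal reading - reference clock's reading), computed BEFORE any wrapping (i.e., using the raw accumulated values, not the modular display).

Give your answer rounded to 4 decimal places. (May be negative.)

Answer: 0.7000

Derivation:
After op 1 tick(2): ref=2.0000 raw=[2.2000 3.0000 2.2000]
After op 2 tick(5): ref=7.0000 raw=[7.7000 10.5000 7.7000]
Drift of clock 0 after op 2: 7.7000 - 7.0000 = 0.7000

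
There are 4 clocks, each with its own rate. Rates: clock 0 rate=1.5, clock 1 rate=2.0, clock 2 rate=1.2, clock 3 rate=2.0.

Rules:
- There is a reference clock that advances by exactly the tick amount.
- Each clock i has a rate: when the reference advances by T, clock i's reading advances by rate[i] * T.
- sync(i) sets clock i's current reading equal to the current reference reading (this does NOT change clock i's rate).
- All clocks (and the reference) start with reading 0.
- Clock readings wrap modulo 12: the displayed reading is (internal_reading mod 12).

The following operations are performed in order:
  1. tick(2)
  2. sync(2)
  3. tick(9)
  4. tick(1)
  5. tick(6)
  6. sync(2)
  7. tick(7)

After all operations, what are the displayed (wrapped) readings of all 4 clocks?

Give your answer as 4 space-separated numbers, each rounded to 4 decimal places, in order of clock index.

After op 1 tick(2): ref=2.0000 raw=[3.0000 4.0000 2.4000 4.0000]
After op 2 sync(2): ref=2.0000 raw=[3.0000 4.0000 2.0000 4.0000]
After op 3 tick(9): ref=11.0000 raw=[16.5000 22.0000 12.8000 22.0000]
After op 4 tick(1): ref=12.0000 raw=[18.0000 24.0000 14.0000 24.0000]
After op 5 tick(6): ref=18.0000 raw=[27.0000 36.0000 21.2000 36.0000]
After op 6 sync(2): ref=18.0000 raw=[27.0000 36.0000 18.0000 36.0000]
After op 7 tick(7): ref=25.0000 raw=[37.5000 50.0000 26.4000 50.0000]
Wrap final raw readings (mod 12): 37.5000 mod 12 = 1.5000; 50.0000 mod 12 = 2.0000; 26.4000 mod 12 = 2.4000; 50.0000 mod 12 = 2.0000

Answer: 1.5000 2.0000 2.4000 2.0000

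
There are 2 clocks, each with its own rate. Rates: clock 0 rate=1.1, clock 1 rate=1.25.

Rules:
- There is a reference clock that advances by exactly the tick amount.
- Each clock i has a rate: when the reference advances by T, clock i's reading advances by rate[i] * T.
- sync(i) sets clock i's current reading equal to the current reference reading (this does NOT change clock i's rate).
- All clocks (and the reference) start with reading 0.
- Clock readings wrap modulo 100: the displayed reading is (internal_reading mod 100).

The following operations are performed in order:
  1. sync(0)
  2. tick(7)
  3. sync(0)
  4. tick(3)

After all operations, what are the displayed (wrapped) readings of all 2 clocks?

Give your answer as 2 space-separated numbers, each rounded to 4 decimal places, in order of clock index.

After op 1 sync(0): ref=0.0000 raw=[0.0000 0.0000]
After op 2 tick(7): ref=7.0000 raw=[7.7000 8.7500]
After op 3 sync(0): ref=7.0000 raw=[7.0000 8.7500]
After op 4 tick(3): ref=10.0000 raw=[10.3000 12.5000]
Wrap final raw readings (mod 100): 10.3000 mod 100 = 10.3000; 12.5000 mod 100 = 12.5000

Answer: 10.3000 12.5000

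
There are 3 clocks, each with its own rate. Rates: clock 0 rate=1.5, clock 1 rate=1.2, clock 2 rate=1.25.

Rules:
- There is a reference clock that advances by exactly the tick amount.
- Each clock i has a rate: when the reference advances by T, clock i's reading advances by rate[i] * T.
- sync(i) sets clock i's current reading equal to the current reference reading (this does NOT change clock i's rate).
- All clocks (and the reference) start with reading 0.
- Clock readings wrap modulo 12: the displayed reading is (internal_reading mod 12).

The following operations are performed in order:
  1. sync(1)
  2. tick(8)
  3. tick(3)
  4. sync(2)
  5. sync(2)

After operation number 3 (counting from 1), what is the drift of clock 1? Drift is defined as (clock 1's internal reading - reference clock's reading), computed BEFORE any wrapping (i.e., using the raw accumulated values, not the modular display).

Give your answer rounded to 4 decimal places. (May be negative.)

Answer: 2.2000

Derivation:
After op 1 sync(1): ref=0.0000 raw=[0.0000 0.0000 0.0000]
After op 2 tick(8): ref=8.0000 raw=[12.0000 9.6000 10.0000]
After op 3 tick(3): ref=11.0000 raw=[16.5000 13.2000 13.7500]
Drift of clock 1 after op 3: 13.2000 - 11.0000 = 2.2000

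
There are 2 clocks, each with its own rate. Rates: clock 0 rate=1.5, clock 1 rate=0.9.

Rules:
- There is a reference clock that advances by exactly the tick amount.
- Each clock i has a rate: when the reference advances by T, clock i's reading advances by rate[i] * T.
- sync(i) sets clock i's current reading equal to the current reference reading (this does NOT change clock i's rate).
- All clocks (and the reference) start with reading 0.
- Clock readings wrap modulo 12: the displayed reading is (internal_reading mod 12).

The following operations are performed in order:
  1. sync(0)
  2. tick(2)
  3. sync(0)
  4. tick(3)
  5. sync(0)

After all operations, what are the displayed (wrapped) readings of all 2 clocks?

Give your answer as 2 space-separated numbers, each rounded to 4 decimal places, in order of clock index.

After op 1 sync(0): ref=0.0000 raw=[0.0000 0.0000]
After op 2 tick(2): ref=2.0000 raw=[3.0000 1.8000]
After op 3 sync(0): ref=2.0000 raw=[2.0000 1.8000]
After op 4 tick(3): ref=5.0000 raw=[6.5000 4.5000]
After op 5 sync(0): ref=5.0000 raw=[5.0000 4.5000]
Wrap final raw readings (mod 12): 5.0000 mod 12 = 5.0000; 4.5000 mod 12 = 4.5000

Answer: 5.0000 4.5000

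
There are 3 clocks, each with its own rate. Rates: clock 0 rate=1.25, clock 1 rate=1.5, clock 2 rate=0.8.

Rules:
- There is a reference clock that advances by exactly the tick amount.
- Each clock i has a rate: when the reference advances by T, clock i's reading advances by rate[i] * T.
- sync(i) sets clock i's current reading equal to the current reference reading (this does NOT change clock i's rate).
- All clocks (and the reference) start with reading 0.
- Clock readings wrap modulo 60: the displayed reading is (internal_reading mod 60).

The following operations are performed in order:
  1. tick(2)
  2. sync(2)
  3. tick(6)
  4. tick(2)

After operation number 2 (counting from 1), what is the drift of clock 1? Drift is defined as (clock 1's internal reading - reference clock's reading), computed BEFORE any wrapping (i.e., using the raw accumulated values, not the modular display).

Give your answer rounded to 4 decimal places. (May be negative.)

After op 1 tick(2): ref=2.0000 raw=[2.5000 3.0000 1.6000]
After op 2 sync(2): ref=2.0000 raw=[2.5000 3.0000 2.0000]
Drift of clock 1 after op 2: 3.0000 - 2.0000 = 1.0000

Answer: 1.0000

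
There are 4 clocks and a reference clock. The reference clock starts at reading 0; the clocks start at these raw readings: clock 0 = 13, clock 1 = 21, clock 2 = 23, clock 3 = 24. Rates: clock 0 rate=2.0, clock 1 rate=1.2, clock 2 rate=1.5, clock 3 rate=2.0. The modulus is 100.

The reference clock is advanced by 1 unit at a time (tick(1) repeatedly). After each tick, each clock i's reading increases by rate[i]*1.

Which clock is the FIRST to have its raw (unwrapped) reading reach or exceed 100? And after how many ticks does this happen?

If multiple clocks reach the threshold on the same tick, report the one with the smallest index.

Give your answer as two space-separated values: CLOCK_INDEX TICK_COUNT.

Answer: 3 38

Derivation:
clock 0: start=13, rate=2.0, needs 100-13 = 87; ticks = ceil(87/2.0) = ceil(43.5000) = 44; reading at tick 44 = 13 + 2.0*44 = 101.0000
clock 1: start=21, rate=1.2, needs 100-21 = 79; ticks = ceil(79/1.2) = ceil(65.8333) = 66; reading at tick 66 = 21 + 1.2*66 = 100.2000
clock 2: start=23, rate=1.5, needs 100-23 = 77; ticks = ceil(77/1.5) = ceil(51.3333) = 52; reading at tick 52 = 23 + 1.5*52 = 101.0000
clock 3: start=24, rate=2.0, needs 100-24 = 76; ticks = ceil(76/2.0) = ceil(38.0000) = 38; reading at tick 38 = 24 + 2.0*38 = 100.0000
Minimum tick count = 38; winners = [3]; smallest index = 3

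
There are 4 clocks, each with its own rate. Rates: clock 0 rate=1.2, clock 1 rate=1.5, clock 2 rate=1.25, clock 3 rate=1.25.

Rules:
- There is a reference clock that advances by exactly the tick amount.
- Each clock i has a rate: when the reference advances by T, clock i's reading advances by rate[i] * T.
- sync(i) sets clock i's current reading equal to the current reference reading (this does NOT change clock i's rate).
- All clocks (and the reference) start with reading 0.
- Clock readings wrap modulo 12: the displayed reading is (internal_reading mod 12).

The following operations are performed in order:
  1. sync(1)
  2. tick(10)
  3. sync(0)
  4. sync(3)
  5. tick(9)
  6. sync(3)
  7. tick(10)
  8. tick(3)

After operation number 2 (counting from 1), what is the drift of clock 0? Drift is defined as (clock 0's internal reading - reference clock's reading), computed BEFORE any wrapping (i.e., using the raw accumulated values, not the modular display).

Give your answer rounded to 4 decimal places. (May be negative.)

After op 1 sync(1): ref=0.0000 raw=[0.0000 0.0000 0.0000 0.0000]
After op 2 tick(10): ref=10.0000 raw=[12.0000 15.0000 12.5000 12.5000]
Drift of clock 0 after op 2: 12.0000 - 10.0000 = 2.0000

Answer: 2.0000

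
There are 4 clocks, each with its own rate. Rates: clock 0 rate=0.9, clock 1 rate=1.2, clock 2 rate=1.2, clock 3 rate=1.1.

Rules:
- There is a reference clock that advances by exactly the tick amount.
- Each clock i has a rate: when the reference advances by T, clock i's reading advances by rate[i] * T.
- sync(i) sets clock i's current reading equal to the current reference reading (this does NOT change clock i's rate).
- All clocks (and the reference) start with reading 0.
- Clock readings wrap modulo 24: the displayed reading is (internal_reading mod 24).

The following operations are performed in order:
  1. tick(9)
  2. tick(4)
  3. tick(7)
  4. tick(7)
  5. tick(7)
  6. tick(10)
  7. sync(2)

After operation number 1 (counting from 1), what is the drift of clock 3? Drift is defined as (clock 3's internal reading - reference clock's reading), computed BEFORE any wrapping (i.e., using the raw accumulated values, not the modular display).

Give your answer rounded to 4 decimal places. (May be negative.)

After op 1 tick(9): ref=9.0000 raw=[8.1000 10.8000 10.8000 9.9000]
Drift of clock 3 after op 1: 9.9000 - 9.0000 = 0.9000

Answer: 0.9000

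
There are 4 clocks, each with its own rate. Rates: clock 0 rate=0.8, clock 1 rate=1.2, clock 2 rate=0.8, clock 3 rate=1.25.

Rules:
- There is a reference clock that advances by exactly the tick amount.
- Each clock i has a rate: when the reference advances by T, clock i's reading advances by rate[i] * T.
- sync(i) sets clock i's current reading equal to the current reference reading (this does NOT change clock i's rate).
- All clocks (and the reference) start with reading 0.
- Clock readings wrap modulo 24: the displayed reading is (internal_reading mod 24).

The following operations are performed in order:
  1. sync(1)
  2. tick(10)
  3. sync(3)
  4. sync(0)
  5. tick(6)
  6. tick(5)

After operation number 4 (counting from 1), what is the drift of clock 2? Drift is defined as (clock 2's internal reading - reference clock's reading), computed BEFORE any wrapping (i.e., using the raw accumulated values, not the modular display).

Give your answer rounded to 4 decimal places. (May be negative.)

After op 1 sync(1): ref=0.0000 raw=[0.0000 0.0000 0.0000 0.0000]
After op 2 tick(10): ref=10.0000 raw=[8.0000 12.0000 8.0000 12.5000]
After op 3 sync(3): ref=10.0000 raw=[8.0000 12.0000 8.0000 10.0000]
After op 4 sync(0): ref=10.0000 raw=[10.0000 12.0000 8.0000 10.0000]
Drift of clock 2 after op 4: 8.0000 - 10.0000 = -2.0000

Answer: -2.0000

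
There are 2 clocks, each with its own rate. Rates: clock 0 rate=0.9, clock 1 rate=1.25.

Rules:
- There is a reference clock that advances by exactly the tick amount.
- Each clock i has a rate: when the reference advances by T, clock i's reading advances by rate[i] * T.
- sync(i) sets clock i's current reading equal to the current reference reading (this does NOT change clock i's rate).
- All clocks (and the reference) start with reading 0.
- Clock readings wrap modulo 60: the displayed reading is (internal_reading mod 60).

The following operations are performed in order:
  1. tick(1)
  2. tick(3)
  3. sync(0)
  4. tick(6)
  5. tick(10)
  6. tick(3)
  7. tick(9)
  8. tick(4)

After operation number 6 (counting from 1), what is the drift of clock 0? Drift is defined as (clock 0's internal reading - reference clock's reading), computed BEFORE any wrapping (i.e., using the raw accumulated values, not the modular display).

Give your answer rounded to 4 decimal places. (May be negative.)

Answer: -1.9000

Derivation:
After op 1 tick(1): ref=1.0000 raw=[0.9000 1.2500]
After op 2 tick(3): ref=4.0000 raw=[3.6000 5.0000]
After op 3 sync(0): ref=4.0000 raw=[4.0000 5.0000]
After op 4 tick(6): ref=10.0000 raw=[9.4000 12.5000]
After op 5 tick(10): ref=20.0000 raw=[18.4000 25.0000]
After op 6 tick(3): ref=23.0000 raw=[21.1000 28.7500]
Drift of clock 0 after op 6: 21.1000 - 23.0000 = -1.9000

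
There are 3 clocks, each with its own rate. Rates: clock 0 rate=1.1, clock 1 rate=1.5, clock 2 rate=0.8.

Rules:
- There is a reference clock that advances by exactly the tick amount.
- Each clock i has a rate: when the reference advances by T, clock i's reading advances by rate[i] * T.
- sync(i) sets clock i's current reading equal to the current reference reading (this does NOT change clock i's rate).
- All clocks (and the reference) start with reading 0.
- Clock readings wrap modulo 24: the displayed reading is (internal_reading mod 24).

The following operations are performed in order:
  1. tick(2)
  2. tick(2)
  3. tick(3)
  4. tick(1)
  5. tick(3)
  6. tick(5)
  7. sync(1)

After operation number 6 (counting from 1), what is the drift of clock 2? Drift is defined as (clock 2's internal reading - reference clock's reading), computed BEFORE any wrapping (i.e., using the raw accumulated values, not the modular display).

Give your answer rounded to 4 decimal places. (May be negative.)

Answer: -3.2000

Derivation:
After op 1 tick(2): ref=2.0000 raw=[2.2000 3.0000 1.6000]
After op 2 tick(2): ref=4.0000 raw=[4.4000 6.0000 3.2000]
After op 3 tick(3): ref=7.0000 raw=[7.7000 10.5000 5.6000]
After op 4 tick(1): ref=8.0000 raw=[8.8000 12.0000 6.4000]
After op 5 tick(3): ref=11.0000 raw=[12.1000 16.5000 8.8000]
After op 6 tick(5): ref=16.0000 raw=[17.6000 24.0000 12.8000]
Drift of clock 2 after op 6: 12.8000 - 16.0000 = -3.2000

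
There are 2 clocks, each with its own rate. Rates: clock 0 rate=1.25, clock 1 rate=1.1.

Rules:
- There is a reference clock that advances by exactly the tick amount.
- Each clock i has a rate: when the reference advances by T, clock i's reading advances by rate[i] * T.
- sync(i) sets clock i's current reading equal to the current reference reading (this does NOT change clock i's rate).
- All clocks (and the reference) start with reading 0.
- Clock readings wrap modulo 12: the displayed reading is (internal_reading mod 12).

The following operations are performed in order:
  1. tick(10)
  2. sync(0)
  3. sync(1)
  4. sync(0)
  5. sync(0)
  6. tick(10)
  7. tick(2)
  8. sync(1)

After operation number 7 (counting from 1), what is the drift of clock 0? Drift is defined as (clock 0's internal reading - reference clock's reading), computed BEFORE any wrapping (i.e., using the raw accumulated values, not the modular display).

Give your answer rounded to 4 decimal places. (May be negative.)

Answer: 3.0000

Derivation:
After op 1 tick(10): ref=10.0000 raw=[12.5000 11.0000]
After op 2 sync(0): ref=10.0000 raw=[10.0000 11.0000]
After op 3 sync(1): ref=10.0000 raw=[10.0000 10.0000]
After op 4 sync(0): ref=10.0000 raw=[10.0000 10.0000]
After op 5 sync(0): ref=10.0000 raw=[10.0000 10.0000]
After op 6 tick(10): ref=20.0000 raw=[22.5000 21.0000]
After op 7 tick(2): ref=22.0000 raw=[25.0000 23.2000]
Drift of clock 0 after op 7: 25.0000 - 22.0000 = 3.0000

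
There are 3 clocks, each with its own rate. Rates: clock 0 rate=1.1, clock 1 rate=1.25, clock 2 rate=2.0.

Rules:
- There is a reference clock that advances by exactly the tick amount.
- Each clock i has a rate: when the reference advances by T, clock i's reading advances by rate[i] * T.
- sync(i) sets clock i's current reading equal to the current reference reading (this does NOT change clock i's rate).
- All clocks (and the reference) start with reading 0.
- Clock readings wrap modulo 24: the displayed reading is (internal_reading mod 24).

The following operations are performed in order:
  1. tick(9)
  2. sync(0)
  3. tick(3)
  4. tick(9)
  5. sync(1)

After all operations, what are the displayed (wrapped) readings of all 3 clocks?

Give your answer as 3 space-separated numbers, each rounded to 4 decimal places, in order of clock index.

After op 1 tick(9): ref=9.0000 raw=[9.9000 11.2500 18.0000]
After op 2 sync(0): ref=9.0000 raw=[9.0000 11.2500 18.0000]
After op 3 tick(3): ref=12.0000 raw=[12.3000 15.0000 24.0000]
After op 4 tick(9): ref=21.0000 raw=[22.2000 26.2500 42.0000]
After op 5 sync(1): ref=21.0000 raw=[22.2000 21.0000 42.0000]
Wrap final raw readings (mod 24): 22.2000 mod 24 = 22.2000; 21.0000 mod 24 = 21.0000; 42.0000 mod 24 = 18.0000

Answer: 22.2000 21.0000 18.0000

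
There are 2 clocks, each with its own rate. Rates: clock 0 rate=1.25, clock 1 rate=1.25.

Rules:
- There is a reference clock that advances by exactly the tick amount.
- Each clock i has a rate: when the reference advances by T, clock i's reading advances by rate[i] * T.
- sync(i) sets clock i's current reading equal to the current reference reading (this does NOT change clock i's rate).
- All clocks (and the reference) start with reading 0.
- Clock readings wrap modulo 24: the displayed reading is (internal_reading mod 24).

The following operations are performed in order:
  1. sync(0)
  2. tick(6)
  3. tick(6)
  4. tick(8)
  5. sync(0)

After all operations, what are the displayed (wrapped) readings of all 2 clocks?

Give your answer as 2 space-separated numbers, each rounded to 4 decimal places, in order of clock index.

After op 1 sync(0): ref=0.0000 raw=[0.0000 0.0000]
After op 2 tick(6): ref=6.0000 raw=[7.5000 7.5000]
After op 3 tick(6): ref=12.0000 raw=[15.0000 15.0000]
After op 4 tick(8): ref=20.0000 raw=[25.0000 25.0000]
After op 5 sync(0): ref=20.0000 raw=[20.0000 25.0000]
Wrap final raw readings (mod 24): 20.0000 mod 24 = 20.0000; 25.0000 mod 24 = 1.0000

Answer: 20.0000 1.0000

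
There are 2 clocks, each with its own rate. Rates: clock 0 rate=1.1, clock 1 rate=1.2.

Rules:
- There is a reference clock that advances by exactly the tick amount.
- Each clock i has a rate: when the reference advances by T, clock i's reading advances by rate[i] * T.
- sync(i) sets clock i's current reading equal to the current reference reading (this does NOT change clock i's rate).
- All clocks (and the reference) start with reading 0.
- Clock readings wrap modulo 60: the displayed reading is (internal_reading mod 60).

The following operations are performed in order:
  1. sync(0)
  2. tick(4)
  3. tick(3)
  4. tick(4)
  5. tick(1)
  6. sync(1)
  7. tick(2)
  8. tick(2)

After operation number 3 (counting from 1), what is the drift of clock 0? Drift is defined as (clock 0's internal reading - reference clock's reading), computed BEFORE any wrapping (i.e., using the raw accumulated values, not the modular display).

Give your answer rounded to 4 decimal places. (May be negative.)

Answer: 0.7000

Derivation:
After op 1 sync(0): ref=0.0000 raw=[0.0000 0.0000]
After op 2 tick(4): ref=4.0000 raw=[4.4000 4.8000]
After op 3 tick(3): ref=7.0000 raw=[7.7000 8.4000]
Drift of clock 0 after op 3: 7.7000 - 7.0000 = 0.7000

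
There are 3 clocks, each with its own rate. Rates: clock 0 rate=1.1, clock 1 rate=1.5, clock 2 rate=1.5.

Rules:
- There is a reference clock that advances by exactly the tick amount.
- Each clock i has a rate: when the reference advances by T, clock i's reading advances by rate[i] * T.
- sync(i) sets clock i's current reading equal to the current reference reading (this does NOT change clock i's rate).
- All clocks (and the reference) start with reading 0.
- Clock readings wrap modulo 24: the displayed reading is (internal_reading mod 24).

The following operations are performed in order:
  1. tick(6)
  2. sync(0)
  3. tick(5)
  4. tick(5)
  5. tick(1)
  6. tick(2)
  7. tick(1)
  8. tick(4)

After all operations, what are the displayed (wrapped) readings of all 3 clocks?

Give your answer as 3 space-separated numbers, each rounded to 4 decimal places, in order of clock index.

Answer: 1.8000 12.0000 12.0000

Derivation:
After op 1 tick(6): ref=6.0000 raw=[6.6000 9.0000 9.0000]
After op 2 sync(0): ref=6.0000 raw=[6.0000 9.0000 9.0000]
After op 3 tick(5): ref=11.0000 raw=[11.5000 16.5000 16.5000]
After op 4 tick(5): ref=16.0000 raw=[17.0000 24.0000 24.0000]
After op 5 tick(1): ref=17.0000 raw=[18.1000 25.5000 25.5000]
After op 6 tick(2): ref=19.0000 raw=[20.3000 28.5000 28.5000]
After op 7 tick(1): ref=20.0000 raw=[21.4000 30.0000 30.0000]
After op 8 tick(4): ref=24.0000 raw=[25.8000 36.0000 36.0000]
Wrap final raw readings (mod 24): 25.8000 mod 24 = 1.8000; 36.0000 mod 24 = 12.0000; 36.0000 mod 24 = 12.0000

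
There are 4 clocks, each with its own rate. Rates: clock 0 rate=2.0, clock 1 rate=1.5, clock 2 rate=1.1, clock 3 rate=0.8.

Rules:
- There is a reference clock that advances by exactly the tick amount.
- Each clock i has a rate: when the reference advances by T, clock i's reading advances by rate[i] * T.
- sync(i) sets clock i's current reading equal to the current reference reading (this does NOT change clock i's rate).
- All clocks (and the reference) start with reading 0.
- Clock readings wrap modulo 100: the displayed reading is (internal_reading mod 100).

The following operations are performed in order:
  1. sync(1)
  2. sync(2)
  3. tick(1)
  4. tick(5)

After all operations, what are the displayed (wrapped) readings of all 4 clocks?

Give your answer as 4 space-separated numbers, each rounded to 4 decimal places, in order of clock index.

After op 1 sync(1): ref=0.0000 raw=[0.0000 0.0000 0.0000 0.0000]
After op 2 sync(2): ref=0.0000 raw=[0.0000 0.0000 0.0000 0.0000]
After op 3 tick(1): ref=1.0000 raw=[2.0000 1.5000 1.1000 0.8000]
After op 4 tick(5): ref=6.0000 raw=[12.0000 9.0000 6.6000 4.8000]
Wrap final raw readings (mod 100): 12.0000 mod 100 = 12.0000; 9.0000 mod 100 = 9.0000; 6.6000 mod 100 = 6.6000; 4.8000 mod 100 = 4.8000

Answer: 12.0000 9.0000 6.6000 4.8000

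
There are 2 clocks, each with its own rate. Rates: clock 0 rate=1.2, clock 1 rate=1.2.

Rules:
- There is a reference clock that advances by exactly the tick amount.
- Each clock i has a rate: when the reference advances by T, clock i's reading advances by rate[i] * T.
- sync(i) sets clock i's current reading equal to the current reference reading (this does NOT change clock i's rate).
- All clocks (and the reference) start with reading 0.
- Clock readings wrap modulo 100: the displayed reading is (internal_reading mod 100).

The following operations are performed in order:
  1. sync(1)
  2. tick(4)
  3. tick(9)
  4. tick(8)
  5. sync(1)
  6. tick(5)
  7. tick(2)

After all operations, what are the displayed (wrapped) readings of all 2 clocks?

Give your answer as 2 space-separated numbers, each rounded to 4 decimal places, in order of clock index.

Answer: 33.6000 29.4000

Derivation:
After op 1 sync(1): ref=0.0000 raw=[0.0000 0.0000]
After op 2 tick(4): ref=4.0000 raw=[4.8000 4.8000]
After op 3 tick(9): ref=13.0000 raw=[15.6000 15.6000]
After op 4 tick(8): ref=21.0000 raw=[25.2000 25.2000]
After op 5 sync(1): ref=21.0000 raw=[25.2000 21.0000]
After op 6 tick(5): ref=26.0000 raw=[31.2000 27.0000]
After op 7 tick(2): ref=28.0000 raw=[33.6000 29.4000]
Wrap final raw readings (mod 100): 33.6000 mod 100 = 33.6000; 29.4000 mod 100 = 29.4000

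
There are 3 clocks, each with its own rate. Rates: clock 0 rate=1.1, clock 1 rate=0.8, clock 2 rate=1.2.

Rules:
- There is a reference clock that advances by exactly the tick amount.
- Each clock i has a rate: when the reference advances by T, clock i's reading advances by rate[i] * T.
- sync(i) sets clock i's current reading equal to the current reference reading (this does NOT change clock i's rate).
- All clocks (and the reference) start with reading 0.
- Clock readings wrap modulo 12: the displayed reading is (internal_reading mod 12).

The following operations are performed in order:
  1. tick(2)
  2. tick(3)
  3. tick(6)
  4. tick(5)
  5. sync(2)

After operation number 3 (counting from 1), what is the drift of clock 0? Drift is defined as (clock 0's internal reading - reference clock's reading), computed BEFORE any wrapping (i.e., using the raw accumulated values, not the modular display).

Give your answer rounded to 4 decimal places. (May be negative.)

Answer: 1.1000

Derivation:
After op 1 tick(2): ref=2.0000 raw=[2.2000 1.6000 2.4000]
After op 2 tick(3): ref=5.0000 raw=[5.5000 4.0000 6.0000]
After op 3 tick(6): ref=11.0000 raw=[12.1000 8.8000 13.2000]
Drift of clock 0 after op 3: 12.1000 - 11.0000 = 1.1000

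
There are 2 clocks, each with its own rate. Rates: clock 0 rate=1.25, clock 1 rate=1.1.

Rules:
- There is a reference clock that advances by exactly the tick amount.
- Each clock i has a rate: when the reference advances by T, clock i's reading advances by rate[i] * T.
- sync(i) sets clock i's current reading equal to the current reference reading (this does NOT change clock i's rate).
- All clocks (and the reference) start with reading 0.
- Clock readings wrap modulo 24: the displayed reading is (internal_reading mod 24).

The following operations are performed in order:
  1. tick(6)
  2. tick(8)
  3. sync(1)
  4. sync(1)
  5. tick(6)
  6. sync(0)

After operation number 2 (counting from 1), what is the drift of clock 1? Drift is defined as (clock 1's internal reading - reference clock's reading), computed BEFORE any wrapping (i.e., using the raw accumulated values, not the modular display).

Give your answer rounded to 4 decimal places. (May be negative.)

After op 1 tick(6): ref=6.0000 raw=[7.5000 6.6000]
After op 2 tick(8): ref=14.0000 raw=[17.5000 15.4000]
Drift of clock 1 after op 2: 15.4000 - 14.0000 = 1.4000

Answer: 1.4000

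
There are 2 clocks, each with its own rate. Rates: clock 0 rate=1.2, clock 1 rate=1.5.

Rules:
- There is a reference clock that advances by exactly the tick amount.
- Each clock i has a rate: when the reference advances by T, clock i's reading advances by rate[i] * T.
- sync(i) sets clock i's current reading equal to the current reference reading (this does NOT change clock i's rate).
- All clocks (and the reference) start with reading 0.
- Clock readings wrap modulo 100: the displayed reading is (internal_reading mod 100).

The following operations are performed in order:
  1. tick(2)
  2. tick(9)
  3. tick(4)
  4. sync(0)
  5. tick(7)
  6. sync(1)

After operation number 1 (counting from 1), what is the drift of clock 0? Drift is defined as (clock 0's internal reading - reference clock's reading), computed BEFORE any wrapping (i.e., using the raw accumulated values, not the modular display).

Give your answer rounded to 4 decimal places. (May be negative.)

Answer: 0.4000

Derivation:
After op 1 tick(2): ref=2.0000 raw=[2.4000 3.0000]
Drift of clock 0 after op 1: 2.4000 - 2.0000 = 0.4000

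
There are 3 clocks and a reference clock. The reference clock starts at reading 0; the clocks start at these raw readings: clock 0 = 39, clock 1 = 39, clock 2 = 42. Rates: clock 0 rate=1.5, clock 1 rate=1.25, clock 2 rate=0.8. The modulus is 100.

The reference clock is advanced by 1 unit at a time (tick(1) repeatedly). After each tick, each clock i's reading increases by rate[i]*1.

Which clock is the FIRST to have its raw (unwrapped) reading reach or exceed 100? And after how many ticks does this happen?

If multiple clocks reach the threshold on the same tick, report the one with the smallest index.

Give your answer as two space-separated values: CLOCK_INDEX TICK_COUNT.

clock 0: start=39, rate=1.5, needs 100-39 = 61; ticks = ceil(61/1.5) = ceil(40.6667) = 41; reading at tick 41 = 39 + 1.5*41 = 100.5000
clock 1: start=39, rate=1.25, needs 100-39 = 61; ticks = ceil(61/1.25) = ceil(48.8000) = 49; reading at tick 49 = 39 + 1.25*49 = 100.2500
clock 2: start=42, rate=0.8, needs 100-42 = 58; ticks = ceil(58/0.8) = ceil(72.5000) = 73; reading at tick 73 = 42 + 0.8*73 = 100.4000
Minimum tick count = 41; winners = [0]; smallest index = 0

Answer: 0 41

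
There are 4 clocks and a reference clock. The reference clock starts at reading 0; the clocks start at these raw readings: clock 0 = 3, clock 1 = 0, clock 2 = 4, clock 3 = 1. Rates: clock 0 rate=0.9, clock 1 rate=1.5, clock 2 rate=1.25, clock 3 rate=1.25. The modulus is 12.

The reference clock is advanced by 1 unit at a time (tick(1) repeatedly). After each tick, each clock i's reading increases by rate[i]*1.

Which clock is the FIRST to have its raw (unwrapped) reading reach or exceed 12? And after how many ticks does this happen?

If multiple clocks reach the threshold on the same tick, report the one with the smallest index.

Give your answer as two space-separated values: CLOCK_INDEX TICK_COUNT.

clock 0: start=3, rate=0.9, needs 12-3 = 9; ticks = ceil(9/0.9) = ceil(10.0000) = 10; reading at tick 10 = 3 + 0.9*10 = 12.0000
clock 1: start=0, rate=1.5, needs 12-0 = 12; ticks = ceil(12/1.5) = ceil(8.0000) = 8; reading at tick 8 = 0 + 1.5*8 = 12.0000
clock 2: start=4, rate=1.25, needs 12-4 = 8; ticks = ceil(8/1.25) = ceil(6.4000) = 7; reading at tick 7 = 4 + 1.25*7 = 12.7500
clock 3: start=1, rate=1.25, needs 12-1 = 11; ticks = ceil(11/1.25) = ceil(8.8000) = 9; reading at tick 9 = 1 + 1.25*9 = 12.2500
Minimum tick count = 7; winners = [2]; smallest index = 2

Answer: 2 7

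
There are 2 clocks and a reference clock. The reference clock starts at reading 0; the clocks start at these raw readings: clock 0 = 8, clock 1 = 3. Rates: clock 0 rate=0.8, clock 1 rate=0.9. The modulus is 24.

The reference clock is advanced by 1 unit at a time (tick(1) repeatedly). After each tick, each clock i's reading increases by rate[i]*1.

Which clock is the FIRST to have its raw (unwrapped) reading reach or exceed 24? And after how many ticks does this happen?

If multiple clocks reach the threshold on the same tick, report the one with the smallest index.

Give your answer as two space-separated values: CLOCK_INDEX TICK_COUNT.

Answer: 0 20

Derivation:
clock 0: start=8, rate=0.8, needs 24-8 = 16; ticks = ceil(16/0.8) = ceil(20.0000) = 20; reading at tick 20 = 8 + 0.8*20 = 24.0000
clock 1: start=3, rate=0.9, needs 24-3 = 21; ticks = ceil(21/0.9) = ceil(23.3333) = 24; reading at tick 24 = 3 + 0.9*24 = 24.6000
Minimum tick count = 20; winners = [0]; smallest index = 0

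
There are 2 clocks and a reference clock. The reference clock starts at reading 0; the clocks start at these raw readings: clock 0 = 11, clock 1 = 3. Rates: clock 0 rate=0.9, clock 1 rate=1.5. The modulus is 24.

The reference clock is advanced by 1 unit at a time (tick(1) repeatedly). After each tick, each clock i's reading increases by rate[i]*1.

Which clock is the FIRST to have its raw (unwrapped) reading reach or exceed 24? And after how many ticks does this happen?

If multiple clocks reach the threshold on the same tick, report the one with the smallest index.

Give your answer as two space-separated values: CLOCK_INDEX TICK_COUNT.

clock 0: start=11, rate=0.9, needs 24-11 = 13; ticks = ceil(13/0.9) = ceil(14.4444) = 15; reading at tick 15 = 11 + 0.9*15 = 24.5000
clock 1: start=3, rate=1.5, needs 24-3 = 21; ticks = ceil(21/1.5) = ceil(14.0000) = 14; reading at tick 14 = 3 + 1.5*14 = 24.0000
Minimum tick count = 14; winners = [1]; smallest index = 1

Answer: 1 14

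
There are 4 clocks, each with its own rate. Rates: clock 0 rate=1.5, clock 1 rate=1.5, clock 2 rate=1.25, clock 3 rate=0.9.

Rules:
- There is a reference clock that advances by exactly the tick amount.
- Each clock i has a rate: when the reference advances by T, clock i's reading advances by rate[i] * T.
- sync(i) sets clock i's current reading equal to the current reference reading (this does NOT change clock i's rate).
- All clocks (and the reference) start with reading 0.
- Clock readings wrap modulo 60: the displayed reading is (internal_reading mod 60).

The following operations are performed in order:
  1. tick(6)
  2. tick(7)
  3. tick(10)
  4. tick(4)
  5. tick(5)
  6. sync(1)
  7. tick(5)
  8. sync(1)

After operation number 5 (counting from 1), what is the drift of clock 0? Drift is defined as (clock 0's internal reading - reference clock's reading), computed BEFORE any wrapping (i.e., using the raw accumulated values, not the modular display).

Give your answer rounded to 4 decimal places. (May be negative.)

Answer: 16.0000

Derivation:
After op 1 tick(6): ref=6.0000 raw=[9.0000 9.0000 7.5000 5.4000]
After op 2 tick(7): ref=13.0000 raw=[19.5000 19.5000 16.2500 11.7000]
After op 3 tick(10): ref=23.0000 raw=[34.5000 34.5000 28.7500 20.7000]
After op 4 tick(4): ref=27.0000 raw=[40.5000 40.5000 33.7500 24.3000]
After op 5 tick(5): ref=32.0000 raw=[48.0000 48.0000 40.0000 28.8000]
Drift of clock 0 after op 5: 48.0000 - 32.0000 = 16.0000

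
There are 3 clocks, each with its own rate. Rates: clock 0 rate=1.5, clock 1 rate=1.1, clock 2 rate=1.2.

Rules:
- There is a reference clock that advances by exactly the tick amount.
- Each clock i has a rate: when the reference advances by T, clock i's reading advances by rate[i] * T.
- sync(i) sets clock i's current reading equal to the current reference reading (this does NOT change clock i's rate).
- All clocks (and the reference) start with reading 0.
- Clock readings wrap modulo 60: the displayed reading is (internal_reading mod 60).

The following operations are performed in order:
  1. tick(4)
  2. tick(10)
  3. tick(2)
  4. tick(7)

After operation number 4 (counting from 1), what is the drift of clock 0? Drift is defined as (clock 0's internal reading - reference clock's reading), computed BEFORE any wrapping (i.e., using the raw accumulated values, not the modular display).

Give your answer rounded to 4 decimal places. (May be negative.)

After op 1 tick(4): ref=4.0000 raw=[6.0000 4.4000 4.8000]
After op 2 tick(10): ref=14.0000 raw=[21.0000 15.4000 16.8000]
After op 3 tick(2): ref=16.0000 raw=[24.0000 17.6000 19.2000]
After op 4 tick(7): ref=23.0000 raw=[34.5000 25.3000 27.6000]
Drift of clock 0 after op 4: 34.5000 - 23.0000 = 11.5000

Answer: 11.5000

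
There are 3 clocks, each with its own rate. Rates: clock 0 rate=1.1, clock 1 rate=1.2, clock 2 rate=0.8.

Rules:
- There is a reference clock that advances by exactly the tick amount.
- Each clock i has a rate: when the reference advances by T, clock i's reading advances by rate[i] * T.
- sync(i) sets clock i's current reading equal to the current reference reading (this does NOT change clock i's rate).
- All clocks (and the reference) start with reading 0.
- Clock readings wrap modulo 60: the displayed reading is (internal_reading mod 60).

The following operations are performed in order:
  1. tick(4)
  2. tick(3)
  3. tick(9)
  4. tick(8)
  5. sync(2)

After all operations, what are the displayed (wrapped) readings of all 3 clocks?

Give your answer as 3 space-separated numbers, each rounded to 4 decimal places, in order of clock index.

Answer: 26.4000 28.8000 24.0000

Derivation:
After op 1 tick(4): ref=4.0000 raw=[4.4000 4.8000 3.2000]
After op 2 tick(3): ref=7.0000 raw=[7.7000 8.4000 5.6000]
After op 3 tick(9): ref=16.0000 raw=[17.6000 19.2000 12.8000]
After op 4 tick(8): ref=24.0000 raw=[26.4000 28.8000 19.2000]
After op 5 sync(2): ref=24.0000 raw=[26.4000 28.8000 24.0000]
Wrap final raw readings (mod 60): 26.4000 mod 60 = 26.4000; 28.8000 mod 60 = 28.8000; 24.0000 mod 60 = 24.0000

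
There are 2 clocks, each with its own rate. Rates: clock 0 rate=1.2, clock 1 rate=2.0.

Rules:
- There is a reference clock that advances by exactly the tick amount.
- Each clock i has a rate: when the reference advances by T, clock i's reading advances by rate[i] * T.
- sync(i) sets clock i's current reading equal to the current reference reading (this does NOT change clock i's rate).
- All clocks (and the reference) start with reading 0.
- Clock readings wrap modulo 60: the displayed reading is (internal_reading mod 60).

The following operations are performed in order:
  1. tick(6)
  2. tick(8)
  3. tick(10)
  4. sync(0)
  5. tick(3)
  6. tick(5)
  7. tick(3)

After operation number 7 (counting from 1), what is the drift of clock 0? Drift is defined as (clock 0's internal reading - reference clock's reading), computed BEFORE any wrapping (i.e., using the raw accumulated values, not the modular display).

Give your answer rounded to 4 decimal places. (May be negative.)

After op 1 tick(6): ref=6.0000 raw=[7.2000 12.0000]
After op 2 tick(8): ref=14.0000 raw=[16.8000 28.0000]
After op 3 tick(10): ref=24.0000 raw=[28.8000 48.0000]
After op 4 sync(0): ref=24.0000 raw=[24.0000 48.0000]
After op 5 tick(3): ref=27.0000 raw=[27.6000 54.0000]
After op 6 tick(5): ref=32.0000 raw=[33.6000 64.0000]
After op 7 tick(3): ref=35.0000 raw=[37.2000 70.0000]
Drift of clock 0 after op 7: 37.2000 - 35.0000 = 2.2000

Answer: 2.2000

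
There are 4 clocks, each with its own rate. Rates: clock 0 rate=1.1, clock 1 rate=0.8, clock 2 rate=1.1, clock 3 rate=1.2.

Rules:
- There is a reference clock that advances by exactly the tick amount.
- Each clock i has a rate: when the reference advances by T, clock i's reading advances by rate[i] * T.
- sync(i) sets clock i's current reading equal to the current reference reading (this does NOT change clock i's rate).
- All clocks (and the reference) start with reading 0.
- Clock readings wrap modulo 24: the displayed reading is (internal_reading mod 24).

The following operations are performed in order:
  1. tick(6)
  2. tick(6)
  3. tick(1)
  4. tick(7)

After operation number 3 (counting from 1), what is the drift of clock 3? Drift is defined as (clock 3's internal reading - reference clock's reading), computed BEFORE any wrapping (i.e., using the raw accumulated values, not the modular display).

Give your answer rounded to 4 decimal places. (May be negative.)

Answer: 2.6000

Derivation:
After op 1 tick(6): ref=6.0000 raw=[6.6000 4.8000 6.6000 7.2000]
After op 2 tick(6): ref=12.0000 raw=[13.2000 9.6000 13.2000 14.4000]
After op 3 tick(1): ref=13.0000 raw=[14.3000 10.4000 14.3000 15.6000]
Drift of clock 3 after op 3: 15.6000 - 13.0000 = 2.6000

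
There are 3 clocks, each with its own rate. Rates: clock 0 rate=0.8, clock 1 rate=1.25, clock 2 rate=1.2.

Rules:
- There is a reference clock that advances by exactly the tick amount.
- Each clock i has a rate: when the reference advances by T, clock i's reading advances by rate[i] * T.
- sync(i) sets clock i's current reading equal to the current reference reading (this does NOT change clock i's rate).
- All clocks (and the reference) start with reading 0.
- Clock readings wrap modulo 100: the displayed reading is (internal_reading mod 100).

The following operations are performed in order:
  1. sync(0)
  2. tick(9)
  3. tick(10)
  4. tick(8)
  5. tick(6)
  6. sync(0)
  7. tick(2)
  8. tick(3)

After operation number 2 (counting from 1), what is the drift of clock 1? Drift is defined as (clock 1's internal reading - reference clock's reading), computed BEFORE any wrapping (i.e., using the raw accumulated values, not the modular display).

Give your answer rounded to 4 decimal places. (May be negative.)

After op 1 sync(0): ref=0.0000 raw=[0.0000 0.0000 0.0000]
After op 2 tick(9): ref=9.0000 raw=[7.2000 11.2500 10.8000]
Drift of clock 1 after op 2: 11.2500 - 9.0000 = 2.2500

Answer: 2.2500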